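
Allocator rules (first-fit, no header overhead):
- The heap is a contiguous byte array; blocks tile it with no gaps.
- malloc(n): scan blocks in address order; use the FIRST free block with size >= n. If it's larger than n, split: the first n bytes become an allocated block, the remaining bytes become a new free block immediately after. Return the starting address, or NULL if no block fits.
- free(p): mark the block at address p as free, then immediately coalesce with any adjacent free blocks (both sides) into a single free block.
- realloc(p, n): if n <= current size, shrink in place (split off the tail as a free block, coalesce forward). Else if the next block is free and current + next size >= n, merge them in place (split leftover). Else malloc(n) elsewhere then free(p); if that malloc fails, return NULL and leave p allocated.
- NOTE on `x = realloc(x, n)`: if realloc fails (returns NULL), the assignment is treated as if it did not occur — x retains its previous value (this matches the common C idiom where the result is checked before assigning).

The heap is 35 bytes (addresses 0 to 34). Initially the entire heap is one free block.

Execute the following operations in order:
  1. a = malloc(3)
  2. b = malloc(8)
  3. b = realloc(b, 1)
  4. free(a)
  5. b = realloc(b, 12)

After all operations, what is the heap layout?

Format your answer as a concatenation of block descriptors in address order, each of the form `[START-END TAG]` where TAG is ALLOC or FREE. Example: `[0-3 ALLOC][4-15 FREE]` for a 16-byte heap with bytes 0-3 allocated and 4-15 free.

Answer: [0-2 FREE][3-14 ALLOC][15-34 FREE]

Derivation:
Op 1: a = malloc(3) -> a = 0; heap: [0-2 ALLOC][3-34 FREE]
Op 2: b = malloc(8) -> b = 3; heap: [0-2 ALLOC][3-10 ALLOC][11-34 FREE]
Op 3: b = realloc(b, 1) -> b = 3; heap: [0-2 ALLOC][3-3 ALLOC][4-34 FREE]
Op 4: free(a) -> (freed a); heap: [0-2 FREE][3-3 ALLOC][4-34 FREE]
Op 5: b = realloc(b, 12) -> b = 3; heap: [0-2 FREE][3-14 ALLOC][15-34 FREE]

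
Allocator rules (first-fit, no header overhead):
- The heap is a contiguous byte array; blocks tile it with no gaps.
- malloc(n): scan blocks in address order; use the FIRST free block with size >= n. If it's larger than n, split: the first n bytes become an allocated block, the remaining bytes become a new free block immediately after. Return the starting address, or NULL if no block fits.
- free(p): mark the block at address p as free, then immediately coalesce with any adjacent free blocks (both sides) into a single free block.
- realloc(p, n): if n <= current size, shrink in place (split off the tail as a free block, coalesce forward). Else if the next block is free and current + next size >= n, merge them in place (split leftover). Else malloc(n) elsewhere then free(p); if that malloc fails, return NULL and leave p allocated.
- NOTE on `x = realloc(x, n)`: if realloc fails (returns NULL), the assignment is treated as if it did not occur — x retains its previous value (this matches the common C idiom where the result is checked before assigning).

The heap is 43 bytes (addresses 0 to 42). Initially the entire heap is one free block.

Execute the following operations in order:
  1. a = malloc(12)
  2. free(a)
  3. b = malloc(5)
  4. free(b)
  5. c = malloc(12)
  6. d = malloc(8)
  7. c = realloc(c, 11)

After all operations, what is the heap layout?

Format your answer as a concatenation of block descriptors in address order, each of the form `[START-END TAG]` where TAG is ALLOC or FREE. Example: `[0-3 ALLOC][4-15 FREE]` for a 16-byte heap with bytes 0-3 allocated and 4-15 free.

Op 1: a = malloc(12) -> a = 0; heap: [0-11 ALLOC][12-42 FREE]
Op 2: free(a) -> (freed a); heap: [0-42 FREE]
Op 3: b = malloc(5) -> b = 0; heap: [0-4 ALLOC][5-42 FREE]
Op 4: free(b) -> (freed b); heap: [0-42 FREE]
Op 5: c = malloc(12) -> c = 0; heap: [0-11 ALLOC][12-42 FREE]
Op 6: d = malloc(8) -> d = 12; heap: [0-11 ALLOC][12-19 ALLOC][20-42 FREE]
Op 7: c = realloc(c, 11) -> c = 0; heap: [0-10 ALLOC][11-11 FREE][12-19 ALLOC][20-42 FREE]

Answer: [0-10 ALLOC][11-11 FREE][12-19 ALLOC][20-42 FREE]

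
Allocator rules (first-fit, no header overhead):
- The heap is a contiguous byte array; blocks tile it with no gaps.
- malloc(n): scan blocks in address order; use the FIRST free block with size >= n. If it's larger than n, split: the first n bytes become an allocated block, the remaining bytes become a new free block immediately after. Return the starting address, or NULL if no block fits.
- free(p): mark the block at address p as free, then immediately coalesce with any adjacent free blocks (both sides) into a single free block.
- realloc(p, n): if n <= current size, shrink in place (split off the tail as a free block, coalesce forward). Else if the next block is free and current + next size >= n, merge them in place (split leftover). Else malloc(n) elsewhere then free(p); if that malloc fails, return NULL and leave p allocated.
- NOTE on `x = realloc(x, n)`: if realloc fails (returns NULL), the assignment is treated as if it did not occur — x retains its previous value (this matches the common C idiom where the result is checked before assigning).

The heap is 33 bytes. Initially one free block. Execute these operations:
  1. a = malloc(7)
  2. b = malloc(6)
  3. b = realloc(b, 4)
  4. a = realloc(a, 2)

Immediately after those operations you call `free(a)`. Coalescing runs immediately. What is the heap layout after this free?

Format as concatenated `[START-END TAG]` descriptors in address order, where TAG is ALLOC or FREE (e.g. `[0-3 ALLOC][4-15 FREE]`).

Op 1: a = malloc(7) -> a = 0; heap: [0-6 ALLOC][7-32 FREE]
Op 2: b = malloc(6) -> b = 7; heap: [0-6 ALLOC][7-12 ALLOC][13-32 FREE]
Op 3: b = realloc(b, 4) -> b = 7; heap: [0-6 ALLOC][7-10 ALLOC][11-32 FREE]
Op 4: a = realloc(a, 2) -> a = 0; heap: [0-1 ALLOC][2-6 FREE][7-10 ALLOC][11-32 FREE]
free(a): a = 0 -> block [0-1 ALLOC]; mark free, coalesce with adjacent free neighbors -> [0-6 FREE][7-10 ALLOC][11-32 FREE]

Answer: [0-6 FREE][7-10 ALLOC][11-32 FREE]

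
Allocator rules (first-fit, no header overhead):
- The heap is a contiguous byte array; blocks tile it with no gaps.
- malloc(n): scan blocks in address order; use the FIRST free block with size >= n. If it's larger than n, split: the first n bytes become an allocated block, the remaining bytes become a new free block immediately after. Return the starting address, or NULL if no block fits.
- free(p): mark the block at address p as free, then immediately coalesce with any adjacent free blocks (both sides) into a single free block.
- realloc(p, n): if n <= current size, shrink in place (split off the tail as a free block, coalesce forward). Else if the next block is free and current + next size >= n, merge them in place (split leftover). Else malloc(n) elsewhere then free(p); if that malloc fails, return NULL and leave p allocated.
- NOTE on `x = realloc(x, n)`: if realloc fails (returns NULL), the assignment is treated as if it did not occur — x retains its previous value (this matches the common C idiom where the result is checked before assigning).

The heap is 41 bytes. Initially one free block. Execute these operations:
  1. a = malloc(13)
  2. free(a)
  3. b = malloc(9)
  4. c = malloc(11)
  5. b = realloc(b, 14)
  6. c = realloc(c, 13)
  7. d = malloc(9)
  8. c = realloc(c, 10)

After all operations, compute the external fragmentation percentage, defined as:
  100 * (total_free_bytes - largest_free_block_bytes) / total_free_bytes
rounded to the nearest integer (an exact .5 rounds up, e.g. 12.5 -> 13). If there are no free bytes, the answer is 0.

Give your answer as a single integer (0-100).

Answer: 13

Derivation:
Op 1: a = malloc(13) -> a = 0; heap: [0-12 ALLOC][13-40 FREE]
Op 2: free(a) -> (freed a); heap: [0-40 FREE]
Op 3: b = malloc(9) -> b = 0; heap: [0-8 ALLOC][9-40 FREE]
Op 4: c = malloc(11) -> c = 9; heap: [0-8 ALLOC][9-19 ALLOC][20-40 FREE]
Op 5: b = realloc(b, 14) -> b = 20; heap: [0-8 FREE][9-19 ALLOC][20-33 ALLOC][34-40 FREE]
Op 6: c = realloc(c, 13) -> NULL (c unchanged); heap: [0-8 FREE][9-19 ALLOC][20-33 ALLOC][34-40 FREE]
Op 7: d = malloc(9) -> d = 0; heap: [0-8 ALLOC][9-19 ALLOC][20-33 ALLOC][34-40 FREE]
Op 8: c = realloc(c, 10) -> c = 9; heap: [0-8 ALLOC][9-18 ALLOC][19-19 FREE][20-33 ALLOC][34-40 FREE]
Free blocks: [1 7] total_free=8 largest=7 -> 100*(8-7)/8 = 100/8 = 12.5 -> rounds to 13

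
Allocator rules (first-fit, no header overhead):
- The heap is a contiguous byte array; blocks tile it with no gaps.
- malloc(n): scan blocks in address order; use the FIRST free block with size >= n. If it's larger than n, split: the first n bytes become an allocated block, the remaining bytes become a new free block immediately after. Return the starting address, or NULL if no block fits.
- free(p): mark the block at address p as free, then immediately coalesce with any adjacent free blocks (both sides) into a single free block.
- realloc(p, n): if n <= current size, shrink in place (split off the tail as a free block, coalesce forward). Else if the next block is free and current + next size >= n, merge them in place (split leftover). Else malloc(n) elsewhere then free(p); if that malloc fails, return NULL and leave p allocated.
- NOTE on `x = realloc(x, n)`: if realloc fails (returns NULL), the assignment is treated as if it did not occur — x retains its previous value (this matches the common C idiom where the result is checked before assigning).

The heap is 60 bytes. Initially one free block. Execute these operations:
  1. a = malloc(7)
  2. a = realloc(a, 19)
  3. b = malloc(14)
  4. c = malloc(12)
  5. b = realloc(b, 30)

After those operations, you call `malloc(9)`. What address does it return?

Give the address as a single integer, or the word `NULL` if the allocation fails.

Op 1: a = malloc(7) -> a = 0; heap: [0-6 ALLOC][7-59 FREE]
Op 2: a = realloc(a, 19) -> a = 0; heap: [0-18 ALLOC][19-59 FREE]
Op 3: b = malloc(14) -> b = 19; heap: [0-18 ALLOC][19-32 ALLOC][33-59 FREE]
Op 4: c = malloc(12) -> c = 33; heap: [0-18 ALLOC][19-32 ALLOC][33-44 ALLOC][45-59 FREE]
Op 5: b = realloc(b, 30) -> NULL (b unchanged); heap: [0-18 ALLOC][19-32 ALLOC][33-44 ALLOC][45-59 FREE]
malloc(9): first-fit scan over [0-18 ALLOC][19-32 ALLOC][33-44 ALLOC][45-59 FREE] -> 45

Answer: 45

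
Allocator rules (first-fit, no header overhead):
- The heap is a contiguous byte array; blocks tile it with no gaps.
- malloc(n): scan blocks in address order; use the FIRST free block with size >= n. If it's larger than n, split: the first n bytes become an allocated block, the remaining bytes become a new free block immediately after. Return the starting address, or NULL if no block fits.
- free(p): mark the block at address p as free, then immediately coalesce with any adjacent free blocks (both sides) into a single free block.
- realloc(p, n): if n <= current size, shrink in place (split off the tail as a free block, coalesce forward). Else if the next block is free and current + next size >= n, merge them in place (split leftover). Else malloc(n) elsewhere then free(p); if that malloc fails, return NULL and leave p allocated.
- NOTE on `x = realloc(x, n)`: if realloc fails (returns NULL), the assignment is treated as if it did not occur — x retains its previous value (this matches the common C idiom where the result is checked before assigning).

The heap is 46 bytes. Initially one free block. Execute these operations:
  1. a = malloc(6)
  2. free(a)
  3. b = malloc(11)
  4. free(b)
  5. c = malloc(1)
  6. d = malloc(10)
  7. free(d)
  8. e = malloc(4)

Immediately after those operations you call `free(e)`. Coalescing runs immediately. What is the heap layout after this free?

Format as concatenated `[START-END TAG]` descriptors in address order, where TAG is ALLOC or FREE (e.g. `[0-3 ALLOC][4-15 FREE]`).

Op 1: a = malloc(6) -> a = 0; heap: [0-5 ALLOC][6-45 FREE]
Op 2: free(a) -> (freed a); heap: [0-45 FREE]
Op 3: b = malloc(11) -> b = 0; heap: [0-10 ALLOC][11-45 FREE]
Op 4: free(b) -> (freed b); heap: [0-45 FREE]
Op 5: c = malloc(1) -> c = 0; heap: [0-0 ALLOC][1-45 FREE]
Op 6: d = malloc(10) -> d = 1; heap: [0-0 ALLOC][1-10 ALLOC][11-45 FREE]
Op 7: free(d) -> (freed d); heap: [0-0 ALLOC][1-45 FREE]
Op 8: e = malloc(4) -> e = 1; heap: [0-0 ALLOC][1-4 ALLOC][5-45 FREE]
free(e): e = 1 -> block [1-4 ALLOC]; mark free, coalesce with adjacent free neighbors -> [0-0 ALLOC][1-45 FREE]

Answer: [0-0 ALLOC][1-45 FREE]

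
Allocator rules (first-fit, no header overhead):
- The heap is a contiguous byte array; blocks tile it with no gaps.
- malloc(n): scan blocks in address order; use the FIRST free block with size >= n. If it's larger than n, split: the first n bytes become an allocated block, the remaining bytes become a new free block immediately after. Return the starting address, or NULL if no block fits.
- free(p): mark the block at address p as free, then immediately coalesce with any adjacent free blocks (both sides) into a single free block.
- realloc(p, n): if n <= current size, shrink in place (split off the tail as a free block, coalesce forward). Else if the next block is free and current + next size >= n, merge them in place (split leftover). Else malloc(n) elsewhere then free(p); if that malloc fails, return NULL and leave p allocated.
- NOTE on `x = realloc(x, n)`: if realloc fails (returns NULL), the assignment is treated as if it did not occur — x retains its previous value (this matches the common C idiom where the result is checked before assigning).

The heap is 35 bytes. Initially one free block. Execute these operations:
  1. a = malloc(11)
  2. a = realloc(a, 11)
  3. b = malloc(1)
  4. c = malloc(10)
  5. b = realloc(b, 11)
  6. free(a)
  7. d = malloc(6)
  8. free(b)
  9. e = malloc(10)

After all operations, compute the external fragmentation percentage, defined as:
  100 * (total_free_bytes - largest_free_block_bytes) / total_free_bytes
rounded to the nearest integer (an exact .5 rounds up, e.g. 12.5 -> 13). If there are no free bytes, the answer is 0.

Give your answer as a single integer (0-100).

Answer: 33

Derivation:
Op 1: a = malloc(11) -> a = 0; heap: [0-10 ALLOC][11-34 FREE]
Op 2: a = realloc(a, 11) -> a = 0; heap: [0-10 ALLOC][11-34 FREE]
Op 3: b = malloc(1) -> b = 11; heap: [0-10 ALLOC][11-11 ALLOC][12-34 FREE]
Op 4: c = malloc(10) -> c = 12; heap: [0-10 ALLOC][11-11 ALLOC][12-21 ALLOC][22-34 FREE]
Op 5: b = realloc(b, 11) -> b = 22; heap: [0-10 ALLOC][11-11 FREE][12-21 ALLOC][22-32 ALLOC][33-34 FREE]
Op 6: free(a) -> (freed a); heap: [0-11 FREE][12-21 ALLOC][22-32 ALLOC][33-34 FREE]
Op 7: d = malloc(6) -> d = 0; heap: [0-5 ALLOC][6-11 FREE][12-21 ALLOC][22-32 ALLOC][33-34 FREE]
Op 8: free(b) -> (freed b); heap: [0-5 ALLOC][6-11 FREE][12-21 ALLOC][22-34 FREE]
Op 9: e = malloc(10) -> e = 22; heap: [0-5 ALLOC][6-11 FREE][12-21 ALLOC][22-31 ALLOC][32-34 FREE]
Free blocks: [6 3] total_free=9 largest=6 -> 100*(9-6)/9 = 300/9 ≈ 33.333 -> rounds to 33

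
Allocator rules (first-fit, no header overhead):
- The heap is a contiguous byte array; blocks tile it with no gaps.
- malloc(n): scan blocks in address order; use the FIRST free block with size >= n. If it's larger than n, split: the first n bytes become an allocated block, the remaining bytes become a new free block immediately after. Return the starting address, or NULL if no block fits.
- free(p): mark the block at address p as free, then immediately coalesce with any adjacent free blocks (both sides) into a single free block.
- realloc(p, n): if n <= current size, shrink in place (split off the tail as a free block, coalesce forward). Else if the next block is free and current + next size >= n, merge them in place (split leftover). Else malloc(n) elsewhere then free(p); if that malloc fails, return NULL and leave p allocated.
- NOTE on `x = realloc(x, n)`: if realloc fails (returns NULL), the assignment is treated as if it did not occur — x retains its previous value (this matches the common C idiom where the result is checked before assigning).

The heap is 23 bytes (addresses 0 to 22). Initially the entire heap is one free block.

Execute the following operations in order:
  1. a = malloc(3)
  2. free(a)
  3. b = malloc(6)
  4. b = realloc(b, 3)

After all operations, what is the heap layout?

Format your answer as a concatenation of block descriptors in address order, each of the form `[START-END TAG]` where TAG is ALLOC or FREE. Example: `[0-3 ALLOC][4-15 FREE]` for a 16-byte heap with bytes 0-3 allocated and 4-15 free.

Answer: [0-2 ALLOC][3-22 FREE]

Derivation:
Op 1: a = malloc(3) -> a = 0; heap: [0-2 ALLOC][3-22 FREE]
Op 2: free(a) -> (freed a); heap: [0-22 FREE]
Op 3: b = malloc(6) -> b = 0; heap: [0-5 ALLOC][6-22 FREE]
Op 4: b = realloc(b, 3) -> b = 0; heap: [0-2 ALLOC][3-22 FREE]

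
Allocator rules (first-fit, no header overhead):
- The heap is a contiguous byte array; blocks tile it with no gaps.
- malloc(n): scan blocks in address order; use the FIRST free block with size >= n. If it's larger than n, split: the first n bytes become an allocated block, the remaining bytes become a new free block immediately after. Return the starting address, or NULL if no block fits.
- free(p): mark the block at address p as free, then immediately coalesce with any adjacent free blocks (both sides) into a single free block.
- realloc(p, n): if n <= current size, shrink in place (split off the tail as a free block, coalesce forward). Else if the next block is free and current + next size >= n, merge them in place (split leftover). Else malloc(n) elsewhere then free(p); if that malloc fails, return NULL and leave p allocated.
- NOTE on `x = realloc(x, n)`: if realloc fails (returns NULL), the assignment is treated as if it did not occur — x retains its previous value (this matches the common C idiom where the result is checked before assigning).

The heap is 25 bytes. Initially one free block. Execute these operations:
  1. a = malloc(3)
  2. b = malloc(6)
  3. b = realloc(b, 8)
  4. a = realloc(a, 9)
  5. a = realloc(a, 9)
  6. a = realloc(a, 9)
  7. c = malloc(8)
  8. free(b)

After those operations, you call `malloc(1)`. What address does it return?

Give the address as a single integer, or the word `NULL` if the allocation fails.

Op 1: a = malloc(3) -> a = 0; heap: [0-2 ALLOC][3-24 FREE]
Op 2: b = malloc(6) -> b = 3; heap: [0-2 ALLOC][3-8 ALLOC][9-24 FREE]
Op 3: b = realloc(b, 8) -> b = 3; heap: [0-2 ALLOC][3-10 ALLOC][11-24 FREE]
Op 4: a = realloc(a, 9) -> a = 11; heap: [0-2 FREE][3-10 ALLOC][11-19 ALLOC][20-24 FREE]
Op 5: a = realloc(a, 9) -> a = 11; heap: [0-2 FREE][3-10 ALLOC][11-19 ALLOC][20-24 FREE]
Op 6: a = realloc(a, 9) -> a = 11; heap: [0-2 FREE][3-10 ALLOC][11-19 ALLOC][20-24 FREE]
Op 7: c = malloc(8) -> c = NULL; heap: [0-2 FREE][3-10 ALLOC][11-19 ALLOC][20-24 FREE]
Op 8: free(b) -> (freed b); heap: [0-10 FREE][11-19 ALLOC][20-24 FREE]
malloc(1): first-fit scan over [0-10 FREE][11-19 ALLOC][20-24 FREE] -> 0

Answer: 0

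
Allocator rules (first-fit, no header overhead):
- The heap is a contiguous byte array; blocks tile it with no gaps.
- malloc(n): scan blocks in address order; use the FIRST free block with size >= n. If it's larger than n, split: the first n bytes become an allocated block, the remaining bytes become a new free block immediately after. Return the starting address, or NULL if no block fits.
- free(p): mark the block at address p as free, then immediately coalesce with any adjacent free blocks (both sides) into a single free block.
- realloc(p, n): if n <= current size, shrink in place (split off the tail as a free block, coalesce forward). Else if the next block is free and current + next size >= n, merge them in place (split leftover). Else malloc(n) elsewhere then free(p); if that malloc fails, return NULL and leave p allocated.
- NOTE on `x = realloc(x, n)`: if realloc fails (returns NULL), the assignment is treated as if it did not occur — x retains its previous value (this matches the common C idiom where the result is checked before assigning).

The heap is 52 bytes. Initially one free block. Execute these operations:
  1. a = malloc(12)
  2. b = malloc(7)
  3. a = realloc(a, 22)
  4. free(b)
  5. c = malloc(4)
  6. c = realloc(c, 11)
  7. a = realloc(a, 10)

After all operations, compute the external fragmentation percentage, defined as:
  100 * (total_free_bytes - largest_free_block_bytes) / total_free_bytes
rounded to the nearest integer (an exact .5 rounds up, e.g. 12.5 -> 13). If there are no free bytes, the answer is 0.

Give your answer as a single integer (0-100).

Answer: 26

Derivation:
Op 1: a = malloc(12) -> a = 0; heap: [0-11 ALLOC][12-51 FREE]
Op 2: b = malloc(7) -> b = 12; heap: [0-11 ALLOC][12-18 ALLOC][19-51 FREE]
Op 3: a = realloc(a, 22) -> a = 19; heap: [0-11 FREE][12-18 ALLOC][19-40 ALLOC][41-51 FREE]
Op 4: free(b) -> (freed b); heap: [0-18 FREE][19-40 ALLOC][41-51 FREE]
Op 5: c = malloc(4) -> c = 0; heap: [0-3 ALLOC][4-18 FREE][19-40 ALLOC][41-51 FREE]
Op 6: c = realloc(c, 11) -> c = 0; heap: [0-10 ALLOC][11-18 FREE][19-40 ALLOC][41-51 FREE]
Op 7: a = realloc(a, 10) -> a = 19; heap: [0-10 ALLOC][11-18 FREE][19-28 ALLOC][29-51 FREE]
Free blocks: [8 23] total_free=31 largest=23 -> 100*(31-23)/31 = 800/31 ≈ 25.806 -> rounds to 26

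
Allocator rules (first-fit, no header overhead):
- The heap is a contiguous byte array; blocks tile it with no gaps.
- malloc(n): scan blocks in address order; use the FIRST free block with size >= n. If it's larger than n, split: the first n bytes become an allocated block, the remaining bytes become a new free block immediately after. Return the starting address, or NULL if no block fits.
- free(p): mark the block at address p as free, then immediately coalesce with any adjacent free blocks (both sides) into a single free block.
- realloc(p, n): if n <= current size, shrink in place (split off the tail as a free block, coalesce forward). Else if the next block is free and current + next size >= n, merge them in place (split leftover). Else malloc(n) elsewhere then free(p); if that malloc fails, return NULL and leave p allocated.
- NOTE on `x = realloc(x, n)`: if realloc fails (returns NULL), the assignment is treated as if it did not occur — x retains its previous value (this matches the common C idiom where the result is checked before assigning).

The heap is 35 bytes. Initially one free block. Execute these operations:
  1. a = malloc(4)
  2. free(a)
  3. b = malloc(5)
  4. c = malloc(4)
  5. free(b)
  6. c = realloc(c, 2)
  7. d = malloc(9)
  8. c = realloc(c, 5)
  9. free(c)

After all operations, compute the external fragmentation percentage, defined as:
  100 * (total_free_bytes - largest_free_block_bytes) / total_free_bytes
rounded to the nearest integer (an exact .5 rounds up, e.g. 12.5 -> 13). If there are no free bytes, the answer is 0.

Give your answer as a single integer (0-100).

Answer: 27

Derivation:
Op 1: a = malloc(4) -> a = 0; heap: [0-3 ALLOC][4-34 FREE]
Op 2: free(a) -> (freed a); heap: [0-34 FREE]
Op 3: b = malloc(5) -> b = 0; heap: [0-4 ALLOC][5-34 FREE]
Op 4: c = malloc(4) -> c = 5; heap: [0-4 ALLOC][5-8 ALLOC][9-34 FREE]
Op 5: free(b) -> (freed b); heap: [0-4 FREE][5-8 ALLOC][9-34 FREE]
Op 6: c = realloc(c, 2) -> c = 5; heap: [0-4 FREE][5-6 ALLOC][7-34 FREE]
Op 7: d = malloc(9) -> d = 7; heap: [0-4 FREE][5-6 ALLOC][7-15 ALLOC][16-34 FREE]
Op 8: c = realloc(c, 5) -> c = 0; heap: [0-4 ALLOC][5-6 FREE][7-15 ALLOC][16-34 FREE]
Op 9: free(c) -> (freed c); heap: [0-6 FREE][7-15 ALLOC][16-34 FREE]
Free blocks: [7 19] total_free=26 largest=19 -> 100*(26-19)/26 = 700/26 ≈ 26.923 -> rounds to 27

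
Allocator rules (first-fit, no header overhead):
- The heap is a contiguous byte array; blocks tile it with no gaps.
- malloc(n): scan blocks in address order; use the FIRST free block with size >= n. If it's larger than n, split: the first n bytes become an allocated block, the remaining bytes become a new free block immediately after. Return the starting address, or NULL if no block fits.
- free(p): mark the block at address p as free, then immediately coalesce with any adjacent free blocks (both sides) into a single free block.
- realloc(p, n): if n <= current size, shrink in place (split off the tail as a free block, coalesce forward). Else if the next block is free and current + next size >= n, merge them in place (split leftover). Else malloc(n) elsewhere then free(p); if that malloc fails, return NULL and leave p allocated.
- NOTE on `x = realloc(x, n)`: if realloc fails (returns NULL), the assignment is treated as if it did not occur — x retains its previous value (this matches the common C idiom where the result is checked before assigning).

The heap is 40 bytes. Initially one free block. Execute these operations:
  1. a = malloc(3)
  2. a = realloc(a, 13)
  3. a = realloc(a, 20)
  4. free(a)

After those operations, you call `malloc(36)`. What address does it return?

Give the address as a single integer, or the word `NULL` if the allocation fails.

Op 1: a = malloc(3) -> a = 0; heap: [0-2 ALLOC][3-39 FREE]
Op 2: a = realloc(a, 13) -> a = 0; heap: [0-12 ALLOC][13-39 FREE]
Op 3: a = realloc(a, 20) -> a = 0; heap: [0-19 ALLOC][20-39 FREE]
Op 4: free(a) -> (freed a); heap: [0-39 FREE]
malloc(36): first-fit scan over [0-39 FREE] -> 0

Answer: 0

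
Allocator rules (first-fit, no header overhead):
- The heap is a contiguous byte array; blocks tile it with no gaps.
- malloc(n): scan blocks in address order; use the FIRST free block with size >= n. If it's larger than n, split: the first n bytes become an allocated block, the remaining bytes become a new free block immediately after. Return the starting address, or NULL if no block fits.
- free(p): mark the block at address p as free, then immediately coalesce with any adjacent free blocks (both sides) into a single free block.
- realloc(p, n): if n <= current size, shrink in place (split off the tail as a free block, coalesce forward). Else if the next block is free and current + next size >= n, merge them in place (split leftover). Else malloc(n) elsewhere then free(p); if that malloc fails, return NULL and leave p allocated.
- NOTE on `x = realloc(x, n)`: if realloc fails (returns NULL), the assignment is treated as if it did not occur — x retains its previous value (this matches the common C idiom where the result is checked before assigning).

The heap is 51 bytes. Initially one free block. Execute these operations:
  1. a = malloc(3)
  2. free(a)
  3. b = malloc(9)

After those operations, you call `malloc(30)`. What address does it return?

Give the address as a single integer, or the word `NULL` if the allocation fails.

Op 1: a = malloc(3) -> a = 0; heap: [0-2 ALLOC][3-50 FREE]
Op 2: free(a) -> (freed a); heap: [0-50 FREE]
Op 3: b = malloc(9) -> b = 0; heap: [0-8 ALLOC][9-50 FREE]
malloc(30): first-fit scan over [0-8 ALLOC][9-50 FREE] -> 9

Answer: 9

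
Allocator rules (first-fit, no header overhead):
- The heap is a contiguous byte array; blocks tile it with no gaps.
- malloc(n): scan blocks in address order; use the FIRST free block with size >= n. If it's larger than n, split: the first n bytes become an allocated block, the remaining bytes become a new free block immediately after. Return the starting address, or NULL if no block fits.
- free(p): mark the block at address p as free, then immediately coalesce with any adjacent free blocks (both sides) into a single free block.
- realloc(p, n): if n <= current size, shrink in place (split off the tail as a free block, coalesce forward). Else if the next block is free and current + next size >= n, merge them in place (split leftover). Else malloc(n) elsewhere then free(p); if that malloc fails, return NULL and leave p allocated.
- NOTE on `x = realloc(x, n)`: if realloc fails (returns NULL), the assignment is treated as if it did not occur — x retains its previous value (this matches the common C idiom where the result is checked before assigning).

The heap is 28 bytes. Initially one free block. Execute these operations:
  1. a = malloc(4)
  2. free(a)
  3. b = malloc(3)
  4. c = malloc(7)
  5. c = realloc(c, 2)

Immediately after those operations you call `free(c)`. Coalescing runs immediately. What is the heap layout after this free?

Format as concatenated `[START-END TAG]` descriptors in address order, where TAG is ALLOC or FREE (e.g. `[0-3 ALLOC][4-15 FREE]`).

Answer: [0-2 ALLOC][3-27 FREE]

Derivation:
Op 1: a = malloc(4) -> a = 0; heap: [0-3 ALLOC][4-27 FREE]
Op 2: free(a) -> (freed a); heap: [0-27 FREE]
Op 3: b = malloc(3) -> b = 0; heap: [0-2 ALLOC][3-27 FREE]
Op 4: c = malloc(7) -> c = 3; heap: [0-2 ALLOC][3-9 ALLOC][10-27 FREE]
Op 5: c = realloc(c, 2) -> c = 3; heap: [0-2 ALLOC][3-4 ALLOC][5-27 FREE]
free(c): c = 3 -> block [3-4 ALLOC]; mark free, coalesce with adjacent free neighbors -> [0-2 ALLOC][3-27 FREE]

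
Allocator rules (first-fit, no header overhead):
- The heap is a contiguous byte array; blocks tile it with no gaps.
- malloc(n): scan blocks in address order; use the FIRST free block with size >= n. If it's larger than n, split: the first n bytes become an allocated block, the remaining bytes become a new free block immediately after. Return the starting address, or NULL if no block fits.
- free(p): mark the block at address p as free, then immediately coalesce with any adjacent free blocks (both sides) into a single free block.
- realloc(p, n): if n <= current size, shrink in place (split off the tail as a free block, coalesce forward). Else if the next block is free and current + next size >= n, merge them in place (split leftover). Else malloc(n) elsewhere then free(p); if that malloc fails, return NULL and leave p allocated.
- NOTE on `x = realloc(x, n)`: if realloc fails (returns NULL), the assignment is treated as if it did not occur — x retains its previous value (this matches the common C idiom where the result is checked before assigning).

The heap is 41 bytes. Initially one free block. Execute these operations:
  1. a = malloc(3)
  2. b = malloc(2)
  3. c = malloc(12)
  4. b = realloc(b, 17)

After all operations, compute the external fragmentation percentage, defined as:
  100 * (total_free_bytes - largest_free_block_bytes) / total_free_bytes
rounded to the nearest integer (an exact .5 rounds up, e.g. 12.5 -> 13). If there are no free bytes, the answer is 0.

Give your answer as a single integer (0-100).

Op 1: a = malloc(3) -> a = 0; heap: [0-2 ALLOC][3-40 FREE]
Op 2: b = malloc(2) -> b = 3; heap: [0-2 ALLOC][3-4 ALLOC][5-40 FREE]
Op 3: c = malloc(12) -> c = 5; heap: [0-2 ALLOC][3-4 ALLOC][5-16 ALLOC][17-40 FREE]
Op 4: b = realloc(b, 17) -> b = 17; heap: [0-2 ALLOC][3-4 FREE][5-16 ALLOC][17-33 ALLOC][34-40 FREE]
Free blocks: [2 7] total_free=9 largest=7 -> 100*(9-7)/9 = 200/9 ≈ 22.222 -> rounds to 22

Answer: 22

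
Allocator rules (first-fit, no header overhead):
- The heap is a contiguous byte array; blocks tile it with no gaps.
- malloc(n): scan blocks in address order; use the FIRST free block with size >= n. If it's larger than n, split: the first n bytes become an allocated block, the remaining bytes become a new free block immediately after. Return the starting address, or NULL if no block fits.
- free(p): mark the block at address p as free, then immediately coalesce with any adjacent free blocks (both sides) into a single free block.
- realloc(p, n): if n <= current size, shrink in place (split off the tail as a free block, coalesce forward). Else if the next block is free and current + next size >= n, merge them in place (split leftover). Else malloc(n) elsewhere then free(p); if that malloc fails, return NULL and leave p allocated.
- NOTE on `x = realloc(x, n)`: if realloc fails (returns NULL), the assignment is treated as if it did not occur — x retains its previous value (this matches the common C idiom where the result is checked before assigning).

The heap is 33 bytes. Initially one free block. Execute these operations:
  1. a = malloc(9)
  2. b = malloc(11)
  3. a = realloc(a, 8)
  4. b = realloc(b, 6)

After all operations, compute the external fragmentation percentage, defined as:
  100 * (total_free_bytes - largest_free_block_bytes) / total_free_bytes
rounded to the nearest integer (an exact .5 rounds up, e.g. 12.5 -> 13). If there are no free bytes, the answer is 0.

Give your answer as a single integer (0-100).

Answer: 5

Derivation:
Op 1: a = malloc(9) -> a = 0; heap: [0-8 ALLOC][9-32 FREE]
Op 2: b = malloc(11) -> b = 9; heap: [0-8 ALLOC][9-19 ALLOC][20-32 FREE]
Op 3: a = realloc(a, 8) -> a = 0; heap: [0-7 ALLOC][8-8 FREE][9-19 ALLOC][20-32 FREE]
Op 4: b = realloc(b, 6) -> b = 9; heap: [0-7 ALLOC][8-8 FREE][9-14 ALLOC][15-32 FREE]
Free blocks: [1 18] total_free=19 largest=18 -> 100*(19-18)/19 = 100/19 ≈ 5.263 -> rounds to 5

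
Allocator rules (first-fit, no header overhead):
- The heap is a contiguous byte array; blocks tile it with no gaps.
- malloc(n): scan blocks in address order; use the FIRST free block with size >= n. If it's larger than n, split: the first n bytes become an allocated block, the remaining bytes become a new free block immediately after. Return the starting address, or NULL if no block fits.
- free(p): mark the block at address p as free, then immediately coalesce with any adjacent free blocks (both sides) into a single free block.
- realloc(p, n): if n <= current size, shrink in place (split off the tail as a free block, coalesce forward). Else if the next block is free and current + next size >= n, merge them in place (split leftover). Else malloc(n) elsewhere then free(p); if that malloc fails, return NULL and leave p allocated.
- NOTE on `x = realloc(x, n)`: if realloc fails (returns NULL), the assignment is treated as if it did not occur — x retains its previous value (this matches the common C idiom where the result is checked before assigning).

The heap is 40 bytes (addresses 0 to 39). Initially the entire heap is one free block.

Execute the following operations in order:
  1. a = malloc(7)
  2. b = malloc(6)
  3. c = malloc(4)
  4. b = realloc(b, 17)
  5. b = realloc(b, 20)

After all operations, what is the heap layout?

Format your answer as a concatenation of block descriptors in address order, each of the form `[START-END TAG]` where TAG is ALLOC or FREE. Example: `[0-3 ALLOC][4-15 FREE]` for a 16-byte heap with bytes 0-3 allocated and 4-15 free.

Op 1: a = malloc(7) -> a = 0; heap: [0-6 ALLOC][7-39 FREE]
Op 2: b = malloc(6) -> b = 7; heap: [0-6 ALLOC][7-12 ALLOC][13-39 FREE]
Op 3: c = malloc(4) -> c = 13; heap: [0-6 ALLOC][7-12 ALLOC][13-16 ALLOC][17-39 FREE]
Op 4: b = realloc(b, 17) -> b = 17; heap: [0-6 ALLOC][7-12 FREE][13-16 ALLOC][17-33 ALLOC][34-39 FREE]
Op 5: b = realloc(b, 20) -> b = 17; heap: [0-6 ALLOC][7-12 FREE][13-16 ALLOC][17-36 ALLOC][37-39 FREE]

Answer: [0-6 ALLOC][7-12 FREE][13-16 ALLOC][17-36 ALLOC][37-39 FREE]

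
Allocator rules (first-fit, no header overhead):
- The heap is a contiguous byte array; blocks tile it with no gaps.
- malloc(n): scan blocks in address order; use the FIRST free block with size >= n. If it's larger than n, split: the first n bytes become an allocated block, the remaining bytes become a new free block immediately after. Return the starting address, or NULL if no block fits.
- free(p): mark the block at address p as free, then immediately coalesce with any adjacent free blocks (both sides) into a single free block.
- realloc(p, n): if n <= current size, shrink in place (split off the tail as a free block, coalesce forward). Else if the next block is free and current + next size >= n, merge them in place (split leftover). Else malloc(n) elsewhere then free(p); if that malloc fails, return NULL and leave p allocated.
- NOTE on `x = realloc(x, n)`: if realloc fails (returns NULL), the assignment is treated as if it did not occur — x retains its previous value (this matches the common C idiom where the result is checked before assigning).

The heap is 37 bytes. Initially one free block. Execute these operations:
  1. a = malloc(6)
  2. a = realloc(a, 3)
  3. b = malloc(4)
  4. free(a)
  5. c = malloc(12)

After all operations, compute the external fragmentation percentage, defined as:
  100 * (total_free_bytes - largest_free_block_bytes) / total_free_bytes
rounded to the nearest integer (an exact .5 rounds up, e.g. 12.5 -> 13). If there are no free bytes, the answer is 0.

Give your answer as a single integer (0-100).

Op 1: a = malloc(6) -> a = 0; heap: [0-5 ALLOC][6-36 FREE]
Op 2: a = realloc(a, 3) -> a = 0; heap: [0-2 ALLOC][3-36 FREE]
Op 3: b = malloc(4) -> b = 3; heap: [0-2 ALLOC][3-6 ALLOC][7-36 FREE]
Op 4: free(a) -> (freed a); heap: [0-2 FREE][3-6 ALLOC][7-36 FREE]
Op 5: c = malloc(12) -> c = 7; heap: [0-2 FREE][3-6 ALLOC][7-18 ALLOC][19-36 FREE]
Free blocks: [3 18] total_free=21 largest=18 -> 100*(21-18)/21 = 300/21 ≈ 14.286 -> rounds to 14

Answer: 14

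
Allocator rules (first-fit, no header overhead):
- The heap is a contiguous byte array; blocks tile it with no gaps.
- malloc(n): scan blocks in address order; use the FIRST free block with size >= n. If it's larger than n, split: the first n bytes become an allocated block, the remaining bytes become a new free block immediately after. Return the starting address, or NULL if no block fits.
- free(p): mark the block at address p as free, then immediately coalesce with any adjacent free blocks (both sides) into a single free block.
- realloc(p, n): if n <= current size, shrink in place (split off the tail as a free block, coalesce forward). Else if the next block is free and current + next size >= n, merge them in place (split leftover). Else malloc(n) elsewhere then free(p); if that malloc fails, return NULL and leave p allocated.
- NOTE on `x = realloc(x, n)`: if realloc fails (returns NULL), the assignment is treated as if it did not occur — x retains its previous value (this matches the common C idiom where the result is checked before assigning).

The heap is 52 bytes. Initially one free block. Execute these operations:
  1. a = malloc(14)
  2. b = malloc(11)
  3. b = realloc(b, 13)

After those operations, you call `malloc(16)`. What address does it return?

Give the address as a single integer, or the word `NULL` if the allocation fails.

Op 1: a = malloc(14) -> a = 0; heap: [0-13 ALLOC][14-51 FREE]
Op 2: b = malloc(11) -> b = 14; heap: [0-13 ALLOC][14-24 ALLOC][25-51 FREE]
Op 3: b = realloc(b, 13) -> b = 14; heap: [0-13 ALLOC][14-26 ALLOC][27-51 FREE]
malloc(16): first-fit scan over [0-13 ALLOC][14-26 ALLOC][27-51 FREE] -> 27

Answer: 27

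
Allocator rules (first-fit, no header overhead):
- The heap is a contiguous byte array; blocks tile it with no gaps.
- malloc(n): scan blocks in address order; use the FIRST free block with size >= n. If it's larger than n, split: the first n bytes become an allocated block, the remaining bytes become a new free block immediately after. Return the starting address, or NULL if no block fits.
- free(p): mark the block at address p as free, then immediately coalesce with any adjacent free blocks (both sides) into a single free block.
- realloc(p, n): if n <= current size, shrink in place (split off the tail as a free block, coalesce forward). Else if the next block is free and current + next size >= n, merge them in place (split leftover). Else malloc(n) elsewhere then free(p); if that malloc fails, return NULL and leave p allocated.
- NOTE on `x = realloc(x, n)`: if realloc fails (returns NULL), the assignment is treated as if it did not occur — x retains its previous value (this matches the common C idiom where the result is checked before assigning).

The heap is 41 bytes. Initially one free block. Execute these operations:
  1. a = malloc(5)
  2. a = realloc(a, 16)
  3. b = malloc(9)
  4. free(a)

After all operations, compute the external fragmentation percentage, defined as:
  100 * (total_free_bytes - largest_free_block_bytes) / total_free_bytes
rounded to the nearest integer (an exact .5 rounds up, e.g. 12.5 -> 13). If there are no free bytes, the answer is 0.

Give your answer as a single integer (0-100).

Answer: 50

Derivation:
Op 1: a = malloc(5) -> a = 0; heap: [0-4 ALLOC][5-40 FREE]
Op 2: a = realloc(a, 16) -> a = 0; heap: [0-15 ALLOC][16-40 FREE]
Op 3: b = malloc(9) -> b = 16; heap: [0-15 ALLOC][16-24 ALLOC][25-40 FREE]
Op 4: free(a) -> (freed a); heap: [0-15 FREE][16-24 ALLOC][25-40 FREE]
Free blocks: [16 16] total_free=32 largest=16 -> 100*(32-16)/32 = 1600/32 = 50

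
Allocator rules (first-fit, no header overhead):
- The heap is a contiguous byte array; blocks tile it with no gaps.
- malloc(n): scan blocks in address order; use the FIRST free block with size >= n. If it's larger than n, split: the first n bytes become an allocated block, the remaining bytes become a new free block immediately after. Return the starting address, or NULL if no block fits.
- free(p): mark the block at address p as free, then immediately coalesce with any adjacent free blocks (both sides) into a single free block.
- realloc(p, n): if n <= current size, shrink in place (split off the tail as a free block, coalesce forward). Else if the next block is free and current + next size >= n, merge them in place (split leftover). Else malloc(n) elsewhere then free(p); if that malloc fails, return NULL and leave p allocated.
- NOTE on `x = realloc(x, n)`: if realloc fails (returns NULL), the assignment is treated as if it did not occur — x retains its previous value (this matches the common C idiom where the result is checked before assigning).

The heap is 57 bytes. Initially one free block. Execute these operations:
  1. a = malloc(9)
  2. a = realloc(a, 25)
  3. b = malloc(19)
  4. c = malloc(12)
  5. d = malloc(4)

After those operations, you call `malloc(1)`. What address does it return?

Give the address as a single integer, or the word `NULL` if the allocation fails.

Op 1: a = malloc(9) -> a = 0; heap: [0-8 ALLOC][9-56 FREE]
Op 2: a = realloc(a, 25) -> a = 0; heap: [0-24 ALLOC][25-56 FREE]
Op 3: b = malloc(19) -> b = 25; heap: [0-24 ALLOC][25-43 ALLOC][44-56 FREE]
Op 4: c = malloc(12) -> c = 44; heap: [0-24 ALLOC][25-43 ALLOC][44-55 ALLOC][56-56 FREE]
Op 5: d = malloc(4) -> d = NULL; heap: [0-24 ALLOC][25-43 ALLOC][44-55 ALLOC][56-56 FREE]
malloc(1): first-fit scan over [0-24 ALLOC][25-43 ALLOC][44-55 ALLOC][56-56 FREE] -> 56

Answer: 56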